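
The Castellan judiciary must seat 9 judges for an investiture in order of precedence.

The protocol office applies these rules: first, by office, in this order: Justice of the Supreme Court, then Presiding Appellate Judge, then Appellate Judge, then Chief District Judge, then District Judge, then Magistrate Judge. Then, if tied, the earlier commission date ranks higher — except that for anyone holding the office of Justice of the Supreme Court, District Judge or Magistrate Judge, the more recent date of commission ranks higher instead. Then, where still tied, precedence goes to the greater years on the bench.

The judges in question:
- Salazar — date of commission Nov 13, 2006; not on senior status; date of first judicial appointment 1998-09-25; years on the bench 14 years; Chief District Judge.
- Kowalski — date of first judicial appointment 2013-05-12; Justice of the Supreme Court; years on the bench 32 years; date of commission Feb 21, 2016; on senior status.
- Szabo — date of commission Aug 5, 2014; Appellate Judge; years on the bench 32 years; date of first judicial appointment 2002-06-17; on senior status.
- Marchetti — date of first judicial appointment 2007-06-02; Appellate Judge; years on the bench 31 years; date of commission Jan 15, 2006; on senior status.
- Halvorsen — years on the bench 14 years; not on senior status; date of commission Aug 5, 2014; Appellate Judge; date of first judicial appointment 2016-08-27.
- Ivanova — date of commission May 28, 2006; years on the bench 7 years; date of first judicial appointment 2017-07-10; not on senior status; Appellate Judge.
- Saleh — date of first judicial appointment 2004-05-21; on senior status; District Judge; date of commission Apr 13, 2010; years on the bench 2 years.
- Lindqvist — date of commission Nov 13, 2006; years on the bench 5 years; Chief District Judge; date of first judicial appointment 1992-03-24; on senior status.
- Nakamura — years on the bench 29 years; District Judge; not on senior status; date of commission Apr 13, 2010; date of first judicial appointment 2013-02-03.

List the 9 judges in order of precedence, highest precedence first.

By office: Kowalski (Justice of the Supreme Court); then Marchetti, Ivanova, Szabo and Halvorsen (Appellate Judge); then Salazar and Lindqvist (Chief District Judge); then Nakamura and Saleh (District Judge).
Among Marchetti, Ivanova, Szabo and Halvorsen, by date of commission (earlier first): Marchetti (Jan 15, 2006) before Ivanova (May 28, 2006) before Szabo and Halvorsen (Aug 5, 2014).
Among Szabo and Halvorsen, by years on the bench (higher first): Szabo (32 years) before Halvorsen (14 years).
Salazar and Lindqvist both have date of commission Nov 13, 2006, so the next rule applies.
Among Salazar and Lindqvist, by years on the bench (higher first): Salazar (14 years) before Lindqvist (5 years).
Nakamura and Saleh both have date of commission Apr 13, 2010, so the next rule applies.
Among Nakamura and Saleh, by years on the bench (higher first): Nakamura (29 years) before Saleh (2 years).
Full order: Kowalski, Marchetti, Ivanova, Szabo, Halvorsen, Salazar, Lindqvist, Nakamura, Saleh.

Kowalski, Marchetti, Ivanova, Szabo, Halvorsen, Salazar, Lindqvist, Nakamura, Saleh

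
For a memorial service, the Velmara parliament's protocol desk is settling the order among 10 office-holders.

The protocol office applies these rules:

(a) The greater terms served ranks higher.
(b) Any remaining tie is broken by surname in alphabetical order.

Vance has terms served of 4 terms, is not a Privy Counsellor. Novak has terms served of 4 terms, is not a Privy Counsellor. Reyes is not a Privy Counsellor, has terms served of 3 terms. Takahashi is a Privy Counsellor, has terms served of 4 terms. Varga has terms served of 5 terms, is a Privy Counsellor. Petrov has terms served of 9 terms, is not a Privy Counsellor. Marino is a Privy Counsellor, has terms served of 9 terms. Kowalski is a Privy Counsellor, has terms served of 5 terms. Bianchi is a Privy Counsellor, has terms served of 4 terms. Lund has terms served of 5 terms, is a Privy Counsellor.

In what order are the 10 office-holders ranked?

Marino, Petrov, Kowalski, Lund, Varga, Bianchi, Novak, Takahashi, Vance, Reyes

By terms served (higher first): Marino and Petrov (both 9 terms); then Kowalski, Lund and Varga (each 5 terms); then Bianchi, Novak, Takahashi and Vance (each 4 terms); then Reyes (3 terms).
Among Marino and Petrov, alphabetically by surname: Marino before Petrov.
Among Kowalski, Lund and Varga, alphabetically by surname: Kowalski before Lund before Varga.
Among Bianchi, Novak, Takahashi and Vance, alphabetically by surname: Bianchi before Novak before Takahashi before Vance.
Full order: Marino, Petrov, Kowalski, Lund, Varga, Bianchi, Novak, Takahashi, Vance, Reyes.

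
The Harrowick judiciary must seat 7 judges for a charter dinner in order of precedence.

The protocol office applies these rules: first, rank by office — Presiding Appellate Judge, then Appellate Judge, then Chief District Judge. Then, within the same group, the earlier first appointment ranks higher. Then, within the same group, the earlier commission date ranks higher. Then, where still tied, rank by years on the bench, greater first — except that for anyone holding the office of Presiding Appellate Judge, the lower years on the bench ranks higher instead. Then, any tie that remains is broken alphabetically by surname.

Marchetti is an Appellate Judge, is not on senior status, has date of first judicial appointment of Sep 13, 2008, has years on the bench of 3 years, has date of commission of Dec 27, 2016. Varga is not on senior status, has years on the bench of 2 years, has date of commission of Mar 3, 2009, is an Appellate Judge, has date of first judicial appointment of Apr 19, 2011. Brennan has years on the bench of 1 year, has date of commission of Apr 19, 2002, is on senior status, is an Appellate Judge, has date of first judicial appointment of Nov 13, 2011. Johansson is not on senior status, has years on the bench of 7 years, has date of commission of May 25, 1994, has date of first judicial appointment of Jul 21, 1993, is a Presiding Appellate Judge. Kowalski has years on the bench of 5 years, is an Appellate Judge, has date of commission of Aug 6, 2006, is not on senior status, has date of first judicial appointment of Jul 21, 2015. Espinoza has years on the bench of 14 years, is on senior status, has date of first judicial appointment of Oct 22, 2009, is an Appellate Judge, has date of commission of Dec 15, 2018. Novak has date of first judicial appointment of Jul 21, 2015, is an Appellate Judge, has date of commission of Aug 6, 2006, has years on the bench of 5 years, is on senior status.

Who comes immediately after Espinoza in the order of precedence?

By office: Johansson (Presiding Appellate Judge); then Marchetti, Espinoza, Varga, Brennan, Kowalski and Novak (Appellate Judge).
Among Marchetti, Espinoza, Varga, Brennan, Kowalski and Novak, by date of first judicial appointment (earlier first): Marchetti (Sep 13, 2008) before Espinoza (Oct 22, 2009) before Varga (Apr 19, 2011) before Brennan (Nov 13, 2011) before Kowalski and Novak (Jul 21, 2015).
Kowalski and Novak both have date of commission Aug 6, 2006, so the next rule applies.
Kowalski and Novak both have years on the bench 5 years, so the next rule applies.
Among Kowalski and Novak, alphabetically by surname: Kowalski before Novak.
Order: Johansson, Marchetti, Espinoza, Varga, Brennan, Kowalski, Novak.

Varga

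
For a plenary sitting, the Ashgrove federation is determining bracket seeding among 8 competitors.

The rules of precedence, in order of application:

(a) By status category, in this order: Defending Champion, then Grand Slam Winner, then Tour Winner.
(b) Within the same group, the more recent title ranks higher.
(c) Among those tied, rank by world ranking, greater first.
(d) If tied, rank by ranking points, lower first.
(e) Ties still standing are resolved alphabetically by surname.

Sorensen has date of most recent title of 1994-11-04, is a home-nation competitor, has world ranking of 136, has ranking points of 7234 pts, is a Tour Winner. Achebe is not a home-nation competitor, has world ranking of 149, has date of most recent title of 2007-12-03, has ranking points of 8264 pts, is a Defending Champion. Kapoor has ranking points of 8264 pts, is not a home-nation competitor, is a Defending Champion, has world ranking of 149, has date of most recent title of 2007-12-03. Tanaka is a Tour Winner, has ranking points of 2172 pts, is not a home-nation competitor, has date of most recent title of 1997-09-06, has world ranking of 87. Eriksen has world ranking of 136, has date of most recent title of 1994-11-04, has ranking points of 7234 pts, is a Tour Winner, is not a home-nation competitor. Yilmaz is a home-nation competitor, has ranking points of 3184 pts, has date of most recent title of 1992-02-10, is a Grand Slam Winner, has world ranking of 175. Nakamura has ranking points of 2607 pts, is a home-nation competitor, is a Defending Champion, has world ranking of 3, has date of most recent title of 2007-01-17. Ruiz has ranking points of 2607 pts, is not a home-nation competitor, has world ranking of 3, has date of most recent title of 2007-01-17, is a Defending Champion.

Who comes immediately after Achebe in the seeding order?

By status category: Achebe, Kapoor, Nakamura and Ruiz (Defending Champion); then Yilmaz (Grand Slam Winner); then Tanaka, Eriksen and Sorensen (Tour Winner).
Among Achebe, Kapoor, Nakamura and Ruiz, by date of most recent title (later first): Achebe and Kapoor (2007-12-03) before Nakamura and Ruiz (2007-01-17).
Achebe and Kapoor both have world ranking 149, so the next rule applies.
Achebe and Kapoor both have ranking points 8264 pts, so the next rule applies.
Among Achebe and Kapoor, alphabetically by surname: Achebe before Kapoor.
Nakamura and Ruiz both have world ranking 3, so the next rule applies.
Nakamura and Ruiz both have ranking points 2607 pts, so the next rule applies.
Among Nakamura and Ruiz, alphabetically by surname: Nakamura before Ruiz.
Among Tanaka, Eriksen and Sorensen, by date of most recent title (later first): Tanaka (1997-09-06) before Eriksen and Sorensen (1994-11-04).
Eriksen and Sorensen both have world ranking 136, so the next rule applies.
Eriksen and Sorensen both have ranking points 7234 pts, so the next rule applies.
Among Eriksen and Sorensen, alphabetically by surname: Eriksen before Sorensen.
Order: Achebe, Kapoor, Nakamura, Ruiz, Yilmaz, Tanaka, Eriksen, Sorensen.

Kapoor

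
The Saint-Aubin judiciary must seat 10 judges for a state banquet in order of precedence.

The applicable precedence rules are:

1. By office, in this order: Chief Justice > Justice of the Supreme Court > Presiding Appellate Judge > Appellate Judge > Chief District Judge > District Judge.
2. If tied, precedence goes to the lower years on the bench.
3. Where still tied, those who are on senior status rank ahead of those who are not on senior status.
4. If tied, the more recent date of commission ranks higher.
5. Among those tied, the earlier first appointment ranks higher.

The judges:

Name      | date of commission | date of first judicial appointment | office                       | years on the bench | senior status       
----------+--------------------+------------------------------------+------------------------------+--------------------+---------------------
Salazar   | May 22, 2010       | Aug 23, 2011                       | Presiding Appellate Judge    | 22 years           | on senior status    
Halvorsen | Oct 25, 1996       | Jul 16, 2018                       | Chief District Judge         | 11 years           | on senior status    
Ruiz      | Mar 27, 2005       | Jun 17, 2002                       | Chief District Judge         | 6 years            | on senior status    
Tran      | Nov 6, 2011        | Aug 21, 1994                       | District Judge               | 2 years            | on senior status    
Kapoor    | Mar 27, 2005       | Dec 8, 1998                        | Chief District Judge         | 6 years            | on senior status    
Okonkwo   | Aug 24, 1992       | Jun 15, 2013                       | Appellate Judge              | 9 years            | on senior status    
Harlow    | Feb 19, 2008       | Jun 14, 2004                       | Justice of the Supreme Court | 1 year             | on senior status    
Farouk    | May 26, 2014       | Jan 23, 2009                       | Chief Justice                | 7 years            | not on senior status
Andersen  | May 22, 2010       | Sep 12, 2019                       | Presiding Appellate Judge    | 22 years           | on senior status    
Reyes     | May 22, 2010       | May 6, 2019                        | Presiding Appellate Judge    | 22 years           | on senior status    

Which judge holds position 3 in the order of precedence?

By office: Farouk (Chief Justice); then Harlow (Justice of the Supreme Court); then Salazar, Reyes and Andersen (Presiding Appellate Judge); then Okonkwo (Appellate Judge); then Kapoor, Ruiz and Halvorsen (Chief District Judge); then Tran (District Judge).
Salazar, Reyes and Andersen all have years on the bench 22 years, so the next rule applies.
Salazar, Reyes and Andersen are each on senior status, so the next rule applies.
Salazar, Reyes and Andersen all have date of commission May 22, 2010, so the next rule applies.
Among Salazar, Reyes and Andersen, by date of first judicial appointment (earlier first): Salazar (Aug 23, 2011) before Reyes (May 6, 2019) before Andersen (Sep 12, 2019).
Among Kapoor, Ruiz and Halvorsen, by years on the bench (lower first): Kapoor and Ruiz (6 years) before Halvorsen (11 years).
Kapoor and Ruiz are each on senior status, so the next rule applies.
Kapoor and Ruiz both have date of commission Mar 27, 2005, so the next rule applies.
Among Kapoor and Ruiz, by date of first judicial appointment (earlier first): Kapoor (Dec 8, 1998) before Ruiz (Jun 17, 2002).
Order: Farouk, Harlow, Salazar, Reyes, Andersen, Okonkwo, Kapoor, Ruiz, Halvorsen, Tran.

Salazar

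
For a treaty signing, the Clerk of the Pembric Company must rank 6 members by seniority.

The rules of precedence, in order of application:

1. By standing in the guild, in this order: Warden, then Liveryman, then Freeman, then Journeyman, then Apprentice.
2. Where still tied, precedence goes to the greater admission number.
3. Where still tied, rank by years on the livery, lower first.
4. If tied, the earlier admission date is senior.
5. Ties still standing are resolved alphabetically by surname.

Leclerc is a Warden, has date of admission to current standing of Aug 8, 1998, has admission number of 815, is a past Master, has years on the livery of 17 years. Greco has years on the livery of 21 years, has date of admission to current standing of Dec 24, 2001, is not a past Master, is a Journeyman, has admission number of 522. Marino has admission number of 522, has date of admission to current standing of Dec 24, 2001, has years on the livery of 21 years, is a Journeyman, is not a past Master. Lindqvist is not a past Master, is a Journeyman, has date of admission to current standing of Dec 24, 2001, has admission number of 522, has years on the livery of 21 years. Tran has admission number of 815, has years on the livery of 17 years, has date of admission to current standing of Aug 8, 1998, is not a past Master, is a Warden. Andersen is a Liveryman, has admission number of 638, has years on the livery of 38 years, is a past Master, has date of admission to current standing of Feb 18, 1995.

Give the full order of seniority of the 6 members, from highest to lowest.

By standing in the guild: Leclerc and Tran (Warden); then Andersen (Liveryman); then Greco, Lindqvist and Marino (Journeyman).
Leclerc and Tran both have admission number 815, so the next rule applies.
Leclerc and Tran both have years on the livery 17 years, so the next rule applies.
Leclerc and Tran both have date of admission to current standing Aug 8, 1998, so the next rule applies.
Among Leclerc and Tran, alphabetically by surname: Leclerc before Tran.
Greco, Lindqvist and Marino all have admission number 522, so the next rule applies.
Greco, Lindqvist and Marino all have years on the livery 21 years, so the next rule applies.
Greco, Lindqvist and Marino all have date of admission to current standing Dec 24, 2001, so the next rule applies.
Among Greco, Lindqvist and Marino, alphabetically by surname: Greco before Lindqvist before Marino.
Full order: Leclerc, Tran, Andersen, Greco, Lindqvist, Marino.

Leclerc, Tran, Andersen, Greco, Lindqvist, Marino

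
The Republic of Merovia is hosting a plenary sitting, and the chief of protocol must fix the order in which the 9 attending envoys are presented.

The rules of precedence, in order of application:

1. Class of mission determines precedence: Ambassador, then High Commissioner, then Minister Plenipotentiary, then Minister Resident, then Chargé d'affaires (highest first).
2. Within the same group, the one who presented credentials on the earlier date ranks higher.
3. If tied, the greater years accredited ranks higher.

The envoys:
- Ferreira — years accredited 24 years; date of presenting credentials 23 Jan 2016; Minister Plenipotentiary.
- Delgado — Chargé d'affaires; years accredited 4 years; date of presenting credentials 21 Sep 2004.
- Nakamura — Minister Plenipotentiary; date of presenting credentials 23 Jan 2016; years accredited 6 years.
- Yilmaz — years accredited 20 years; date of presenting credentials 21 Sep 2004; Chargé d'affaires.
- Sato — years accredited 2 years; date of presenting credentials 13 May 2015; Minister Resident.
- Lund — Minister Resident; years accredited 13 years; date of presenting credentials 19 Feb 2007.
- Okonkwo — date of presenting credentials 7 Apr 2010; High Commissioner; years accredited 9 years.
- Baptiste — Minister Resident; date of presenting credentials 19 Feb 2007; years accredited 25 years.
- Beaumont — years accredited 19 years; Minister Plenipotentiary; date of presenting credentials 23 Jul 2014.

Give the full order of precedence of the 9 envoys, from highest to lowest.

By class of mission: Okonkwo (High Commissioner); then Beaumont, Ferreira and Nakamura (Minister Plenipotentiary); then Baptiste, Lund and Sato (Minister Resident); then Yilmaz and Delgado (Chargé d'affaires).
Among Beaumont, Ferreira and Nakamura, by date of presenting credentials (earlier first): Beaumont (23 Jul 2014) before Ferreira and Nakamura (23 Jan 2016).
Among Ferreira and Nakamura, by years accredited (higher first): Ferreira (24 years) before Nakamura (6 years).
Among Baptiste, Lund and Sato, by date of presenting credentials (earlier first): Baptiste and Lund (19 Feb 2007) before Sato (13 May 2015).
Among Baptiste and Lund, by years accredited (higher first): Baptiste (25 years) before Lund (13 years).
Yilmaz and Delgado both have date of presenting credentials 21 Sep 2004, so the next rule applies.
Among Yilmaz and Delgado, by years accredited (higher first): Yilmaz (20 years) before Delgado (4 years).
Full order: Okonkwo, Beaumont, Ferreira, Nakamura, Baptiste, Lund, Sato, Yilmaz, Delgado.

Okonkwo, Beaumont, Ferreira, Nakamura, Baptiste, Lund, Sato, Yilmaz, Delgado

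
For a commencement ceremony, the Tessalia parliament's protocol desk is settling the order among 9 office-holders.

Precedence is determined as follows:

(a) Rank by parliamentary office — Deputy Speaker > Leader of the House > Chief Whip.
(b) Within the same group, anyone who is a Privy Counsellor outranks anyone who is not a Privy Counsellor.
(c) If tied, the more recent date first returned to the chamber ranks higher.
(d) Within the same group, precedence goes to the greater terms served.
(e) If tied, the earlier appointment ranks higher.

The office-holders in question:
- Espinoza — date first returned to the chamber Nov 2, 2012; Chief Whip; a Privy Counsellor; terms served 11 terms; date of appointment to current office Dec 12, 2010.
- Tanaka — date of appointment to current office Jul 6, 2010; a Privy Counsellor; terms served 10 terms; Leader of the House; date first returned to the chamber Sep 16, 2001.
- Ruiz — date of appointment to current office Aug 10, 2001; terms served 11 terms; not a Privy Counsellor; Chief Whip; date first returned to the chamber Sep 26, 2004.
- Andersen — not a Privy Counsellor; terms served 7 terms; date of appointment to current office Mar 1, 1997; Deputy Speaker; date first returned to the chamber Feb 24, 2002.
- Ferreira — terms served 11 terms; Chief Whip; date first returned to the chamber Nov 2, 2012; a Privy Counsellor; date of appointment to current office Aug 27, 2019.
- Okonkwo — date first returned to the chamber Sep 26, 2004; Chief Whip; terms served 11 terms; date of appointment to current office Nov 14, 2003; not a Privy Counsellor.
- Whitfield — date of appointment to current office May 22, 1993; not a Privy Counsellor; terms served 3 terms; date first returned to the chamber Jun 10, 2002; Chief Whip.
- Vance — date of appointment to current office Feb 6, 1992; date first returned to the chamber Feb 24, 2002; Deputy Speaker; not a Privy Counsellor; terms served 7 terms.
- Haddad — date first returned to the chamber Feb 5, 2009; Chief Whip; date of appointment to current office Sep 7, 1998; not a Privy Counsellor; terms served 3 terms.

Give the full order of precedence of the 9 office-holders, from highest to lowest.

Vance, Andersen, Tanaka, Espinoza, Ferreira, Haddad, Ruiz, Okonkwo, Whitfield

By parliamentary office: Vance and Andersen (Deputy Speaker); then Tanaka (Leader of the House); then Espinoza, Ferreira, Haddad, Ruiz, Okonkwo and Whitfield (Chief Whip).
Vance and Andersen are each not a Privy Counsellor, so the next rule applies.
Vance and Andersen both have date first returned to the chamber Feb 24, 2002, so the next rule applies.
Vance and Andersen both have terms served 7 terms, so the next rule applies.
Among Vance and Andersen, by date of appointment to current office (earlier first): Vance (Feb 6, 1992) before Andersen (Mar 1, 1997).
Among Espinoza, Ferreira, Haddad, Ruiz, Okonkwo and Whitfield, a Privy Counsellor before not a Privy Counsellor: Espinoza and Ferreira (a Privy Counsellor) before Haddad, Ruiz, Okonkwo and Whitfield (not a Privy Counsellor).
Espinoza and Ferreira both have date first returned to the chamber Nov 2, 2012, so the next rule applies.
Espinoza and Ferreira both have terms served 11 terms, so the next rule applies.
Among Espinoza and Ferreira, by date of appointment to current office (earlier first): Espinoza (Dec 12, 2010) before Ferreira (Aug 27, 2019).
Among Haddad, Ruiz, Okonkwo and Whitfield, by date first returned to the chamber (later first): Haddad (Feb 5, 2009) before Ruiz and Okonkwo (Sep 26, 2004) before Whitfield (Jun 10, 2002).
Ruiz and Okonkwo both have terms served 11 terms, so the next rule applies.
Among Ruiz and Okonkwo, by date of appointment to current office (earlier first): Ruiz (Aug 10, 2001) before Okonkwo (Nov 14, 2003).
Full order: Vance, Andersen, Tanaka, Espinoza, Ferreira, Haddad, Ruiz, Okonkwo, Whitfield.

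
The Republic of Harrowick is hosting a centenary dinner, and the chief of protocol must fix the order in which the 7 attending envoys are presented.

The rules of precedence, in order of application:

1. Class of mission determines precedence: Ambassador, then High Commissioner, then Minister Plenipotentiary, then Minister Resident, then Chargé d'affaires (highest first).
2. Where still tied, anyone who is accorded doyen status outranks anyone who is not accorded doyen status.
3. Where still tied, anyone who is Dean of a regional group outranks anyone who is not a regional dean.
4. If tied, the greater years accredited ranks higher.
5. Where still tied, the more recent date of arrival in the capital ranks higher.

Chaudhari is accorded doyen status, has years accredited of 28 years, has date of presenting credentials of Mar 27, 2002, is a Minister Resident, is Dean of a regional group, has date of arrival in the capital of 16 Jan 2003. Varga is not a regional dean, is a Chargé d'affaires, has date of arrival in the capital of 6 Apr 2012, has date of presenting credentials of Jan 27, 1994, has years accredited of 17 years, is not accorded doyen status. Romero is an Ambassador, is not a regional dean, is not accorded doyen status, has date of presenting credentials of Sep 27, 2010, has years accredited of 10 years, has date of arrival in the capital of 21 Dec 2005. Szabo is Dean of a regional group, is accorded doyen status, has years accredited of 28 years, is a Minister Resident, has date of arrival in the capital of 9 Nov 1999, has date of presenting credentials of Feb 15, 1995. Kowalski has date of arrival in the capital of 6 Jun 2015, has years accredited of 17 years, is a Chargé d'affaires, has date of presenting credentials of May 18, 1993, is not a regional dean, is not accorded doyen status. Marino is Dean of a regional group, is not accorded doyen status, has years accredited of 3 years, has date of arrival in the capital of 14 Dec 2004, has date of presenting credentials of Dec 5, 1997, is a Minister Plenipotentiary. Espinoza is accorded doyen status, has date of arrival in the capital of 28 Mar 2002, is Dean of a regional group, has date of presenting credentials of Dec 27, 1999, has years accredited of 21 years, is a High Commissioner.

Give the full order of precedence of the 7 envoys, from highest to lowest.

Romero, Espinoza, Marino, Chaudhari, Szabo, Kowalski, Varga

By class of mission: Romero (Ambassador); then Espinoza (High Commissioner); then Marino (Minister Plenipotentiary); then Chaudhari and Szabo (Minister Resident); then Kowalski and Varga (Chargé d'affaires).
Chaudhari and Szabo are each accorded doyen status, so the next rule applies.
Chaudhari and Szabo are each Dean of a regional group, so the next rule applies.
Chaudhari and Szabo both have years accredited 28 years, so the next rule applies.
Among Chaudhari and Szabo, by date of arrival in the capital (later first): Chaudhari (16 Jan 2003) before Szabo (9 Nov 1999).
Kowalski and Varga are each not accorded doyen status, so the next rule applies.
Kowalski and Varga are each not a regional dean, so the next rule applies.
Kowalski and Varga both have years accredited 17 years, so the next rule applies.
Among Kowalski and Varga, by date of arrival in the capital (later first): Kowalski (6 Jun 2015) before Varga (6 Apr 2012).
Full order: Romero, Espinoza, Marino, Chaudhari, Szabo, Kowalski, Varga.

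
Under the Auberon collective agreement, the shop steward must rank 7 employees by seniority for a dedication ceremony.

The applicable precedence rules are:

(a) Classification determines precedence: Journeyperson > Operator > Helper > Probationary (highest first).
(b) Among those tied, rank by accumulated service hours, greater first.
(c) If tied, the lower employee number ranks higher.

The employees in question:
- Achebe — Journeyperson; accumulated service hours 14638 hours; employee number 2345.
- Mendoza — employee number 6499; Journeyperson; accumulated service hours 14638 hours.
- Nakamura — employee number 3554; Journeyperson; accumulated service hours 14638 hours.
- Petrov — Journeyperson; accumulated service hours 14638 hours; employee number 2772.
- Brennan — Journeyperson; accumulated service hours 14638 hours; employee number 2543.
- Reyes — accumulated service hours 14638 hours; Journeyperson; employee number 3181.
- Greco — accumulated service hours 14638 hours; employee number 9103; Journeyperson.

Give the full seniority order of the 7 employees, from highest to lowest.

By classification: Achebe, Brennan, Petrov, Reyes, Nakamura, Mendoza and Greco (Journeyperson).
Achebe, Brennan, Petrov, Reyes, Nakamura, Mendoza and Greco all have accumulated service hours 14638 hours, so the next rule applies.
Among Achebe, Brennan, Petrov, Reyes, Nakamura, Mendoza and Greco, by employee number (lower first): Achebe (2345) before Brennan (2543) before Petrov (2772) before Reyes (3181) before Nakamura (3554) before Mendoza (6499) before Greco (9103).
Full order: Achebe, Brennan, Petrov, Reyes, Nakamura, Mendoza, Greco.

Achebe, Brennan, Petrov, Reyes, Nakamura, Mendoza, Greco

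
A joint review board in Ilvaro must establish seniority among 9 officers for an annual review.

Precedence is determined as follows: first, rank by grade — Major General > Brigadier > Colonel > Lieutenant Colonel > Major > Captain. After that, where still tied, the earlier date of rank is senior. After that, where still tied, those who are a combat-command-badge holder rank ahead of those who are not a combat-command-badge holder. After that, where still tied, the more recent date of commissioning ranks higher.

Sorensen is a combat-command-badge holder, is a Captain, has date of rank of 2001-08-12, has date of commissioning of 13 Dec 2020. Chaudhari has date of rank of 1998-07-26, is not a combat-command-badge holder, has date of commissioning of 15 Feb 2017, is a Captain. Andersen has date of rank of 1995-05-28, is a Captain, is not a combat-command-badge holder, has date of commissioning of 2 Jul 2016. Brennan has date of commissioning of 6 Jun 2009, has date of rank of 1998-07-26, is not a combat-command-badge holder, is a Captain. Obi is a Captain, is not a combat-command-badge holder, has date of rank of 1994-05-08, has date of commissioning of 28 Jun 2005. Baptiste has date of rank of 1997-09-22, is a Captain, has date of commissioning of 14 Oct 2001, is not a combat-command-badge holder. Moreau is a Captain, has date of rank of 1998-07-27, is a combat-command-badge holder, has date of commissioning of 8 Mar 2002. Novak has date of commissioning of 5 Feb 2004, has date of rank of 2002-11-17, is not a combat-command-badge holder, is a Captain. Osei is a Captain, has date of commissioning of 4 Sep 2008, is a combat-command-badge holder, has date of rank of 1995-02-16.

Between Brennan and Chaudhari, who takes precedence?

Chaudhari

By grade: Obi, Osei, Andersen, Baptiste, Chaudhari, Brennan, Moreau, Sorensen and Novak (Captain).
Among Obi, Osei, Andersen, Baptiste, Chaudhari, Brennan, Moreau, Sorensen and Novak, by date of rank (earlier first): Obi (1994-05-08) before Osei (1995-02-16) before Andersen (1995-05-28) before Baptiste (1997-09-22) before Chaudhari and Brennan (1998-07-26) before Moreau (1998-07-27) before Sorensen (2001-08-12) before Novak (2002-11-17).
Chaudhari and Brennan are each not a combat-command-badge holder, so the next rule applies.
Among Chaudhari and Brennan, by date of commissioning (later first): Chaudhari (15 Feb 2017) before Brennan (6 Jun 2009).
So Chaudhari takes precedence.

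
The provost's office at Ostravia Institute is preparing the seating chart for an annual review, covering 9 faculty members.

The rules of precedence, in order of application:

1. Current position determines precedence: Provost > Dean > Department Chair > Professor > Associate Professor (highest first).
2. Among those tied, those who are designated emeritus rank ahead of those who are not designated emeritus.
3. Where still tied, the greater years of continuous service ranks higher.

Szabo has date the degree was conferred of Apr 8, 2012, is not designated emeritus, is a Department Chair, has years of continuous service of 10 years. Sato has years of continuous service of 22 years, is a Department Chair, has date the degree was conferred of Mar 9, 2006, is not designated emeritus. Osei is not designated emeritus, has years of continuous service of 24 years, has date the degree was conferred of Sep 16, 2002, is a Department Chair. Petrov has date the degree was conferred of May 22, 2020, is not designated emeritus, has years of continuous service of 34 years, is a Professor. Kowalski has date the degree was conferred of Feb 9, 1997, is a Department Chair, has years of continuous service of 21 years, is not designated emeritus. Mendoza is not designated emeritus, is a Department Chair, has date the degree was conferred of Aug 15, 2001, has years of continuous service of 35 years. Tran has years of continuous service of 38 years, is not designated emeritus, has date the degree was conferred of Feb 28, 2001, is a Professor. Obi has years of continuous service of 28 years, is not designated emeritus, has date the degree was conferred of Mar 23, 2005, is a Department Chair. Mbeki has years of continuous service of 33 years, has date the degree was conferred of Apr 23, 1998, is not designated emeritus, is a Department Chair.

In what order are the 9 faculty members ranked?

By current position: Mendoza, Mbeki, Obi, Osei, Sato, Kowalski and Szabo (Department Chair); then Tran and Petrov (Professor).
Mendoza, Mbeki, Obi, Osei, Sato, Kowalski and Szabo are each not designated emeritus, so the next rule applies.
Among Mendoza, Mbeki, Obi, Osei, Sato, Kowalski and Szabo, by years of continuous service (higher first): Mendoza (35 years) before Mbeki (33 years) before Obi (28 years) before Osei (24 years) before Sato (22 years) before Kowalski (21 years) before Szabo (10 years).
Tran and Petrov are each not designated emeritus, so the next rule applies.
Among Tran and Petrov, by years of continuous service (higher first): Tran (38 years) before Petrov (34 years).
Full order: Mendoza, Mbeki, Obi, Osei, Sato, Kowalski, Szabo, Tran, Petrov.

Mendoza, Mbeki, Obi, Osei, Sato, Kowalski, Szabo, Tran, Petrov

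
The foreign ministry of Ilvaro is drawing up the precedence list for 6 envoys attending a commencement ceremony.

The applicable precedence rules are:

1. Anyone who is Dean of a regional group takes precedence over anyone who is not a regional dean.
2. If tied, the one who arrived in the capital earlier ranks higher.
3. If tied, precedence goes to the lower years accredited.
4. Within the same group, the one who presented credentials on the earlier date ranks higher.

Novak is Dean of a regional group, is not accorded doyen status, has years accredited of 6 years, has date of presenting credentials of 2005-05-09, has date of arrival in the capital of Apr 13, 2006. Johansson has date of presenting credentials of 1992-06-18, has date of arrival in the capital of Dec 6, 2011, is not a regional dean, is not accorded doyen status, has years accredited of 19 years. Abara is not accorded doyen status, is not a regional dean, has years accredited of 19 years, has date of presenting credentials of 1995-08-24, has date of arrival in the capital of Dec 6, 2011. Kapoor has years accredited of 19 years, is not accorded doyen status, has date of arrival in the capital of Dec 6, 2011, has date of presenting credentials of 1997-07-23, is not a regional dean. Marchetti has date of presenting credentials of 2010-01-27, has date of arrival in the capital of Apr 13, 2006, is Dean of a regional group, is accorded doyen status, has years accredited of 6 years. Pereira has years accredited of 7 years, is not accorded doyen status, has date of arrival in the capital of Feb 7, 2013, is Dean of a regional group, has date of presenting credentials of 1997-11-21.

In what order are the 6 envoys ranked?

By the first rule: Novak, Marchetti and Pereira (each Dean of a regional group); then Johansson, Abara and Kapoor (each not a regional dean).
Among Novak, Marchetti and Pereira, by date of arrival in the capital (earlier first): Novak and Marchetti (Apr 13, 2006) before Pereira (Feb 7, 2013).
Novak and Marchetti both have years accredited 6 years, so the next rule applies.
Among Novak and Marchetti, by date of presenting credentials (earlier first): Novak (2005-05-09) before Marchetti (2010-01-27).
Johansson, Abara and Kapoor all have date of arrival in the capital Dec 6, 2011, so the next rule applies.
Johansson, Abara and Kapoor all have years accredited 19 years, so the next rule applies.
Among Johansson, Abara and Kapoor, by date of presenting credentials (earlier first): Johansson (1992-06-18) before Abara (1995-08-24) before Kapoor (1997-07-23).
Full order: Novak, Marchetti, Pereira, Johansson, Abara, Kapoor.

Novak, Marchetti, Pereira, Johansson, Abara, Kapoor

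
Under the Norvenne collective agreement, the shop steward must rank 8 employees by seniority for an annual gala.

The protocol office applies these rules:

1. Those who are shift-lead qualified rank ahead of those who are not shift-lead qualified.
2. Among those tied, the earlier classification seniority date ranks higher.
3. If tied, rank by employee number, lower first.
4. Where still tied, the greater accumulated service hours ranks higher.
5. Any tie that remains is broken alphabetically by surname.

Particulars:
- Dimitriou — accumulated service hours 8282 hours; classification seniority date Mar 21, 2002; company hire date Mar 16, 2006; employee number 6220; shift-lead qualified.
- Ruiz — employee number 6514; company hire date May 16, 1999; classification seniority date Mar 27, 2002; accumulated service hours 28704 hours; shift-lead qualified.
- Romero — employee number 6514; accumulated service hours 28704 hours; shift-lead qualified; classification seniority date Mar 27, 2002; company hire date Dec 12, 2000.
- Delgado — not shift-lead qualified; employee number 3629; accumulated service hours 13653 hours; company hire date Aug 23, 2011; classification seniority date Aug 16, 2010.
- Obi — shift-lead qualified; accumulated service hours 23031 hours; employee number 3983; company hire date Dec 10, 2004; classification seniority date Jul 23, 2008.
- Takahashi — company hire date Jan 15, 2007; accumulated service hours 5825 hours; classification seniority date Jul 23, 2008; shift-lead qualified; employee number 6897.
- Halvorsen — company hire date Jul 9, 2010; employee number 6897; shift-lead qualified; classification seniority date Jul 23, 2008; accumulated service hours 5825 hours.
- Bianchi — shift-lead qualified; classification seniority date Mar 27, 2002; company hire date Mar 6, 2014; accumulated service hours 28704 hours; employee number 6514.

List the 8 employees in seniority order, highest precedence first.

By the first rule: Dimitriou, Bianchi, Romero, Ruiz, Obi, Halvorsen and Takahashi (each shift-lead qualified); then Delgado (not shift-lead qualified).
Among Dimitriou, Bianchi, Romero, Ruiz, Obi, Halvorsen and Takahashi, by classification seniority date (earlier first): Dimitriou (Mar 21, 2002) before Bianchi, Romero and Ruiz (Mar 27, 2002) before Obi, Halvorsen and Takahashi (Jul 23, 2008).
Bianchi, Romero and Ruiz all have employee number 6514, so the next rule applies.
Bianchi, Romero and Ruiz all have accumulated service hours 28704 hours, so the next rule applies.
Among Bianchi, Romero and Ruiz, alphabetically by surname: Bianchi before Romero before Ruiz.
Among Obi, Halvorsen and Takahashi, by employee number (lower first): Obi (3983) before Halvorsen and Takahashi (6897).
Halvorsen and Takahashi both have accumulated service hours 5825 hours, so the next rule applies.
Among Halvorsen and Takahashi, alphabetically by surname: Halvorsen before Takahashi.
Full order: Dimitriou, Bianchi, Romero, Ruiz, Obi, Halvorsen, Takahashi, Delgado.

Dimitriou, Bianchi, Romero, Ruiz, Obi, Halvorsen, Takahashi, Delgado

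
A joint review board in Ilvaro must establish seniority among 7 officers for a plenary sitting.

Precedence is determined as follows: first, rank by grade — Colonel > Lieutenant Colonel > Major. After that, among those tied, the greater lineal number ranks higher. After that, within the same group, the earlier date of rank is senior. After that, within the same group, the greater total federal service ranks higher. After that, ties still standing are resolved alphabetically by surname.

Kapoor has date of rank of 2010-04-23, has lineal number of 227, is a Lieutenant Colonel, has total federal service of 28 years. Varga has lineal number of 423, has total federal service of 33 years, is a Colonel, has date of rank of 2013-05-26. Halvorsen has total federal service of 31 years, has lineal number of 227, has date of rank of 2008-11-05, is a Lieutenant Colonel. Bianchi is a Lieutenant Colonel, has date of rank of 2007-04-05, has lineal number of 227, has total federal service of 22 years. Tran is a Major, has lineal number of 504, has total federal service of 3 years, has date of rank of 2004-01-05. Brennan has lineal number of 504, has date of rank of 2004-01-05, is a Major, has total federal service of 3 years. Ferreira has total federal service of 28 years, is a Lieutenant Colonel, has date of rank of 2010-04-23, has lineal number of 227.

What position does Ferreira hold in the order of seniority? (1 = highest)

By grade: Varga (Colonel); then Bianchi, Halvorsen, Ferreira and Kapoor (Lieutenant Colonel); then Brennan and Tran (Major).
Bianchi, Halvorsen, Ferreira and Kapoor all have lineal number 227, so the next rule applies.
Among Bianchi, Halvorsen, Ferreira and Kapoor, by date of rank (earlier first): Bianchi (2007-04-05) before Halvorsen (2008-11-05) before Ferreira and Kapoor (2010-04-23).
Ferreira and Kapoor both have total federal service 28 years, so the next rule applies.
Among Ferreira and Kapoor, alphabetically by surname: Ferreira before Kapoor.
Brennan and Tran both have lineal number 504, so the next rule applies.
Brennan and Tran both have date of rank 2004-01-05, so the next rule applies.
Brennan and Tran both have total federal service 3 years, so the next rule applies.
Among Brennan and Tran, alphabetically by surname: Brennan before Tran.
Order: Varga, Bianchi, Halvorsen, Ferreira, Kapoor, Brennan, Tran. So position 4.

4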